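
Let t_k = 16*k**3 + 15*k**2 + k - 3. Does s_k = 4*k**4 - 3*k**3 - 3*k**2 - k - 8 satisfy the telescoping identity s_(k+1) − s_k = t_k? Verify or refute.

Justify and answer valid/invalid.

s_(k+1) = 4*k**4 + 13*k**3 + 12*k**2 - 11
s_(k+1) − s_k = 16*k**3 + 15*k**2 + k - 3
(s_(k+1) − s_k) − t_k = 0

Valid: the claim telescopes to t_k.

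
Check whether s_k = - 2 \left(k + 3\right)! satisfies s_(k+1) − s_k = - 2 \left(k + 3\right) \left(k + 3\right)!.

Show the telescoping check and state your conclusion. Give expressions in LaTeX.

valid; difference matches t_k

s_(k+1) = -2*factorial(k + 4)
s_(k+1) − s_k = -2*(k + 3)*factorial(k + 3)
(s_(k+1) − s_k) − t_k = 0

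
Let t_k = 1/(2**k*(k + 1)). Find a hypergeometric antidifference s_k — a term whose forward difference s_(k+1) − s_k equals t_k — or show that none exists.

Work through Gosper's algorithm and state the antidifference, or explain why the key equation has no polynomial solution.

no hypergeometric antidifference exists

t_(k+1)/t_k = (k + 1)/(2*(k + 2)).
Normal form (A,B,C) = (k/2 + 1/2, k + 2, 1).
Set up (k/2 + 1/2)·f(k+1) − (k + 1)·f(k) − (1) = 0.
d = -1 from the (1,1,0) case.
Bound -1 < 0, so the key equation has no polynomial solution.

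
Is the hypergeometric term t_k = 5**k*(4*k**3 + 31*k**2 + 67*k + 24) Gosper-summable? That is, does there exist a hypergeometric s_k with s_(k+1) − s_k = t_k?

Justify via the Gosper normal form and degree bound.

Yes. s_k = 5**k*(k**3 + 4*k**2 + 3*k - 4).

Compute t_(k+1)/t_k: get 5*(4*k**3 + 43*k**2 + 141*k + 126)/(4*k**3 + 31*k**2 + 67*k + 24).
Normal form (A,B,C) = (5, 1, k**3 + 31*k**2/4 + 67*k/4 + 6).
Key eq: (5)·f(k+1) = (1)·f(k) + (k**3 + 31*k**2/4 + 67*k/4 + 6).
Bound: deg f ≤ 3.
Match coefficients ⇒ f(k) = (k**3 + 4*k**2 + 3*k - 4)/4.
Get s_k = R·t_k = 5**k*(k**3 + 4*k**2 + 3*k - 4) with R(k) = B(k−1)f(k)/C(k) = (k**3 + 4*k**2 + 3*k - 4)/(4*k**3 + 31*k**2 + 67*k + 24).
Verify: 5**k*(4*k**3 + 31*k**2 + 67*k + 24) matches t_k.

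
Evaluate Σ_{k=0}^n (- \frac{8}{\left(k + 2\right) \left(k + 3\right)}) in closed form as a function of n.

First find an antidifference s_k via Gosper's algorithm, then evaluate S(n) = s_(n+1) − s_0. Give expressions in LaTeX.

S(n) = \frac{4 \left(- n - 1\right)}{n + 3}

t_(k+1)/t_k = (k + 2)/(k + 4).
Gosper form: A/B · C(k+1)/C(k) with A=k + 2, B=k + 4, C=1.
Solve (k + 2)·f(k+1) − (k + 3)·f(k) = 1.
Degrees (1,1,0) ⇒ d ≤ 1.
Solving with deg f ≤ 1: f(k) = k/2.
Then R = B(k−1)f/C = k*(k + 3)/2, so s_k = R(k)·t_k = -4*k/(k + 2).
s_(k+1) − s_k = -8/(k**2 + 5*k + 6) = t_k.
s_(n+1) = 4*(-n - 1)/(n + 3) and s_(0) = 0, so S(n) = 4*(-n - 1)/(n + 3).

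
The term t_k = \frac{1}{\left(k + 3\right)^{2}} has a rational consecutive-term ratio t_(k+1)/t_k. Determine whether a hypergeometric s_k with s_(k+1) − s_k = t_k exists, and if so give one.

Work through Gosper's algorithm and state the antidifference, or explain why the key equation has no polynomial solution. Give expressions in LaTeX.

none (Gosper's algorithm certifies no s_k)

t_(k+1)/t_k = (k + 3)**2/(k + 4)**2.
Gosper form: A/B · C(k+1)/C(k) with A=k**2 + 6*k + 9, B=k**2 + 8*k + 16, C=1.
Key eq: (k**2 + 6*k + 9)·f(k+1) = (k**2 + 6*k + 9)·f(k) + (1).
Bound: deg f ≤ 0.
Generic f = c0 gives residual -1; -1 = 0 cannot hold, so t_k is not Gosper-summable.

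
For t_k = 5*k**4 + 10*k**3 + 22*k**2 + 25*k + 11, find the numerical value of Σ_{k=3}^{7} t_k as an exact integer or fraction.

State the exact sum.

Σ = 34695

Step 1: r(k) = (5*k**4 + 30*k**3 + 82*k**2 + 119*k + 73)/(5*k**4 + 10*k**3 + 22*k**2 + 25*k + 11).
So A=1 and B=1, with C=k**4 + 2*k**3 + 22*k**2/5 + 5*k + 11/5.
Solve (1)·f(k+1) − (1)·f(k) = k**4 + 2*k**3 + 22*k**2/5 + 5*k + 11/5.
Degrees (0,0,4) ⇒ d ≤ 5.
Match coefficients ⇒ f(k) = k*(k**4 + 4*k**2 + 4*k + 2)/5.
R(k) = B(k−1)·f(k)/C(k) = k*(k**4 + 4*k**2 + 4*k + 2)/(5*k**4 + 10*k**3 + 22*k**2 + 25*k + 11); s_k = R·t_k = k*(k**4 + 4*k**2 + 4*k + 2).
Check: Δs_k = 5*k**4 + 10*k**3 + 22*k**2 + 25*k + 11. ✓
Sum = s_(8) − s_(3); s_(8) = 35088, s_(3) = 393 ⇒ 34695.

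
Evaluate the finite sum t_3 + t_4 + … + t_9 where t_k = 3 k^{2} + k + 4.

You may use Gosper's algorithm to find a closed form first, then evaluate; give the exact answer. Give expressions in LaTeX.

Σ = 910

Step 1: r(k) = (k + 3*(k + 1)**2 + 5)/(3*k**2 + k + 4).
Factor: A=1; B=1; C=k**2 + k/3 + 4/3.
Set up (1)·f(k+1) − (1)·f(k) − (k**2 + k/3 + 4/3) = 0.
Bound: deg f ≤ 3.
A polynomial solution: f(k) = k*(k**2 - k + 4)/3.
Certificate R = B(k−1)f/C = k*(k**2 - k + 4)/(3*k**2 + k + 4) gives s_k = k*(k**2 - k + 4).
Δs = 3*k**2 + k + 4, as required.
Evaluate s at k=10 and k=3: 940 and 30; difference 910.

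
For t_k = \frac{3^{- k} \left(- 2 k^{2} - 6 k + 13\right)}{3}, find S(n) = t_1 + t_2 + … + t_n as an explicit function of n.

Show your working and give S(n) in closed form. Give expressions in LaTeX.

r(k) = (2*k**2 + 10*k - 5)/(3*(2*k**2 + 6*k - 13)) after simplifying.
Gosper form: A/B · C(k+1)/C(k) with A=1/3, B=1, C=k**2 + 3*k - 13/2.
Set up (1/3)·f(k+1) − (1)·f(k) − (k**2 + 3*k - 13/2) = 0.
d = 2 from the (0,0,2) case.
A polynomial solution: f(k) = -3*(k**2 + 4*k - 4)/2.
So s_k = (B(k−1)f/C)·t_k = (-3*(k**2 + 4*k - 4)/(2*k**2 + 6*k - 13))·t_k = (k**2 + 4*k - 4)/3**k.
Verify: (-2*k**2 - 6*k + 13)/(3*3**k) matches t_k.
Evaluate: s_(n+1) = 3**(-n - 1)*(n**2 + 6*n + 1); subtract s_(1) = 1/3 ⇒ S(n) = 3**(-n - 1)*(-3**n + n**2 + 6*n + 1).

S(n) = 3^{- n - 1} \left(- 3^{n} + n^{2} + 6 n + 1\right)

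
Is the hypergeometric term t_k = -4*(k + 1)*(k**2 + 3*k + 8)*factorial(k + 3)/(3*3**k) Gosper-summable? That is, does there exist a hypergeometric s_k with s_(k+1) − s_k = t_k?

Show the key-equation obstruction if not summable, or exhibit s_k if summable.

r(k) = (k + 2)*(k + 4)*(3*k + (k + 1)**2 + 11)/(3*(k + 1)*(k**2 + 3*k + 8)) after simplifying.
Take A(k)=k/3 + 4/3, B(k)=1, C(k)=k**3 + 4*k**2 + 11*k + 8.
f must satisfy (k/3 + 4/3)·f(k+1) − (1)·f(k) = k**3 + 4*k**2 + 11*k + 8.
deg f ≤ 2 (via 1,0,3).
Solve for f: f(k) = 3*k*(k + 1) (degree 2 ≤ 2).
Certificate R = B(k−1)f/C = 3*k/(k**2 + 3*k + 8) gives s_k = -4*k*(k + 1)*factorial(k + 3)/3**k.
Δs = -4*(k + 1)*(k**2 + 3*k + 8)*factorial(k + 3)/(3*3**k), as required.

Yes. s_k = -4*k*(k + 1)*factorial(k + 3)/3**k.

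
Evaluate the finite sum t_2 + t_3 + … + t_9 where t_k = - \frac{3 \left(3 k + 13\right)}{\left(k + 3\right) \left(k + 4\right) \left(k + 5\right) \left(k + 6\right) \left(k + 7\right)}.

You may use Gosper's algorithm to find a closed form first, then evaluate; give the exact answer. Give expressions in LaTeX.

Σ = -71/7280

Step 1: r(k) = (k + 3)*(3*k + 16)/((k + 8)*(3*k + 13)).
A = k + 3, B = k + 8, C = k + 13/3.
Solve (k + 3)·f(k+1) − (k + 7)·f(k) = k + 13/3.
From deg A=1, deg B=1, deg C=1: d=4.
Solving with deg f ≤ 4: f(k) = k*(k + 4)*(k**2 + 14*k + 63)/270.
Then R = B(k−1)f/C = k*(k + 4)*(k + 7)*(k**2 + 14*k + 63)/(90*(3*k + 13)), so s_k = R(k)·t_k = k*(-k**2 - 14*k - 63)/(30*(k**3 + 14*k**2 + 63*k + 90)).
Δs = 3*(-3*k - 13)/(k**5 + 25*k**4 + 245*k**3 + 1175*k**2 + 2754*k + 2520), as required.
Sum = s_(10) − s_(2); s_(10) = -101/3120, s_(2) = -19/840 ⇒ -71/7280.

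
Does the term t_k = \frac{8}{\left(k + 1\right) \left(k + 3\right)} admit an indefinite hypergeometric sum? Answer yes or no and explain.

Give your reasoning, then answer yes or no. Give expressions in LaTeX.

Yes. s_k = \frac{2 k \left(3 k + 5\right)}{\left(k + 1\right) \left(k + 2\right)}.

r(k) = (k + 1)*(k + 3)/((k + 2)*(k + 4)) after simplifying.
A = k + 1, B = k + 4, C = k + 2.
Set up (k + 1)·f(k+1) − (k + 3)·f(k) − (k + 2) = 0.
deg f ≤ 2 (via 1,1,1).
Solving with deg f ≤ 2: f(k) = k*(3*k + 5)/4.
Certificate R = B(k−1)f/C = k*(k + 3)*(3*k + 5)/(4*(k + 2)) gives s_k = 2*k*(3*k + 5)/((k + 1)*(k + 2)).
Δs = 8/(k**2 + 4*k + 3), as required.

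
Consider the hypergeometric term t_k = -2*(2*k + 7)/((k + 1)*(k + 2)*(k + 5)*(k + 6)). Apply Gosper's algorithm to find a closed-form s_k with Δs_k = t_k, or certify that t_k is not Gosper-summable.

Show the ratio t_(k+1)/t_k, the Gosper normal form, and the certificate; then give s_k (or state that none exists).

s_k = 2*k*(-k - 6)/(5*(k**2 + 6*k + 5))

Ratio r(k) = (k + 1)*(k + 5)*(2*k + 9)/((k + 3)*(k + 7)*(2*k + 7)).
A = k + 1, B = k + 7, C = k**3 + 21*k**2/2 + 73*k/2 + 42.
Key eq: (k + 1)·f(k+1) = (k + 6)·f(k) + (k**3 + 21*k**2/2 + 73*k/2 + 42).
d = 5 from the (1,1,3) case.
Match coefficients ⇒ f(k) = k*(k + 2)*(k + 3)*(k + 4)*(k + 6)/10.
Certificate R = B(k−1)f/C = k*(k + 2)*(k + 6)**2/(5*(2*k + 7)) gives s_k = 2*k*(-k - 6)/(5*(k**2 + 6*k + 5)).
Check: Δs_k = 2*(-2*k - 7)/(k**4 + 14*k**3 + 65*k**2 + 112*k + 60). ✓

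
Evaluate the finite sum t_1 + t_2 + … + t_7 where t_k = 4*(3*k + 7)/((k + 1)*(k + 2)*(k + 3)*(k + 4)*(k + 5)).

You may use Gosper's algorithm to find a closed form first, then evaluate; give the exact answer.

Ratio r(k) = (k + 1)*(3*k + 10)/((k + 6)*(3*k + 7)).
So A=k + 1 and B=k + 6, with C=k + 7/3.
Solve (k + 1)·f(k+1) − (k + 5)·f(k) = k + 7/3.
d = 4 from the (1,1,1) case.
Solving with deg f ≤ 4: f(k) = k*(k + 2)*(k**2 + 8*k + 19)/36.
R(k) = B(k−1)·f(k)/C(k) = k*(k + 2)*(k + 5)*(k**2 + 8*k + 19)/(12*(3*k + 7)); s_k = R·t_k = k*(k**2 + 8*k + 19)/(3*(k**3 + 8*k**2 + 19*k + 12)).
Δs = 4*(3*k + 7)/(k**5 + 15*k**4 + 85*k**3 + 225*k**2 + 274*k + 120), as required.
Σ_(k=1)^(7) t_k = s_(8) − s_(1) = 98/297 − (7/30) = 287/2970.

Σ = 287/2970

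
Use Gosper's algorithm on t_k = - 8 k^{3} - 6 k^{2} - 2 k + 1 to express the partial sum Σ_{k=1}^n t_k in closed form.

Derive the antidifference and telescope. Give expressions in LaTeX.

Ratio r(k) = (8*k**3 + 30*k**2 + 38*k + 15)/(8*k**3 + 6*k**2 + 2*k - 1).
Factor: A=1; B=1; C=k**3 + 3*k**2/4 + k/4 - 1/8.
Key eq: (1)·f(k+1) = (1)·f(k) + (k**3 + 3*k**2/4 + k/4 - 1/8).
deg f ≤ 4 (via 0,0,3).
Match coefficients ⇒ f(k) = k*(2*k**3 - 2*k**2 - 1)/8.
Certificate R = B(k−1)f/C = k*(2*k**3 - 2*k**2 - 1)/((4*k - 1)*(2*k**2 + 2*k + 1)) gives s_k = -2*k**4 + 2*k**3 + k.
Δs = -8*k**3 - 6*k**2 - 2*k + 1, as required.
Σ_(k=1)^n t_k = s_(n+1) − s_(1) = (-2*n**4 - 6*n**3 - 6*n**2 - n + 1) − (1), i.e. n*(-2*n**3 - 6*n**2 - 6*n - 1).

S(n) = n \left(- 2 n^{3} - 6 n^{2} - 6 n - 1\right)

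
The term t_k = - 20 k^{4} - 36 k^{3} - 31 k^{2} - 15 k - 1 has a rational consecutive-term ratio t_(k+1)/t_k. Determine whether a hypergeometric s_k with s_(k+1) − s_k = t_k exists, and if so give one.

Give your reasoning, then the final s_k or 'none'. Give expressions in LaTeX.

Compute t_(k+1)/t_k: get (20*k**4 + 116*k**3 + 259*k**2 + 265*k + 103)/(20*k**4 + 36*k**3 + 31*k**2 + 15*k + 1).
Factor: A=1; B=1; C=k**4 + 9*k**3/5 + 31*k**2/20 + 3*k/4 + 1/20.
Need (1)·f(k+1) − (1)·f(k) = k**4 + 9*k**3/5 + 31*k**2/20 + 3*k/4 + 1/20.
Bound: deg f ≤ 5.
A polynomial solution: f(k) = k*(4*k**4 - k**3 - k**2 + k - 2)/20.
Get s_k = R·t_k = k*(-4*k**4 + k**3 + k**2 - k + 2) with R(k) = B(k−1)f(k)/C(k) = k*(4*k**4 - k**3 - k**2 + k - 2)/(20*k**4 + 36*k**3 + 31*k**2 + 15*k + 1).
Δs = -20*k**4 - 36*k**3 - 31*k**2 - 15*k - 1, as required.

s_k = k \left(- 4 k^{4} + k^{3} + k^{2} - k + 2\right)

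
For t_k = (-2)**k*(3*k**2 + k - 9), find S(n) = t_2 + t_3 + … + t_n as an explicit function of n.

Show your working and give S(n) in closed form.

t_(k+1)/t_k = 2*(-3*k**2 - 7*k + 5)/(3*k**2 + k - 9).
Normal form (A,B,C) = (-2, 1, k**2 + k/3 - 3).
Key eq: (-2)·f(k+1) = (1)·f(k) + (k**2 + k/3 - 3).
Degrees (0,0,2) ⇒ d ≤ 2.
Match coefficients ⇒ f(k) = -(k**2 - k - 3)/3.
So s_k = (B(k−1)f/C)·t_k = (-(k**2 - k - 3)/(3*k**2 + k - 9))·t_k = (-2)**k*(-k**2 + k + 3).
s_(k+1) − s_k = (-2)**k*(3*k**2 + k - 9) = t_k.
s_(n+1) = (-2)**(n + 1)*(-n**2 - n + 3) and s_(2) = 4, so S(n) = 2*(-2)**n*n**2 + 2*(-2)**n*n - 6*(-2)**n - 4.

S(n) = 2*(-2)**n*n**2 + 2*(-2)**n*n - 6*(-2)**n - 4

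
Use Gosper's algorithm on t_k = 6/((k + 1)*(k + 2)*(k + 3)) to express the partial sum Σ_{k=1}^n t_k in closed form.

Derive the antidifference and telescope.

Ratio r(k) = (k + 1)/(k + 4).
Factor: A=k + 1; B=k + 4; C=1.
Set up (k + 1)·f(k+1) − (k + 3)·f(k) − (1) = 0.
deg f ≤ 2 (via 1,1,0).
Match coefficients ⇒ f(k) = k*(k + 3)/4.
Certificate R = B(k−1)f/C = k*(k + 3)**2/4 gives s_k = 3*k*(k + 3)/(2*(k + 1)*(k + 2)).
Verify: 6/(k**3 + 6*k**2 + 11*k + 6) matches t_k.
s_(n+1) = 3*(n**2 + 5*n + 4)/(2*(n**2 + 5*n + 6)) and s_(1) = 1, so S(n) = n*(n + 5)/(2*(n**2 + 5*n + 6)).

S(n) = n*(n + 5)/(2*(n**2 + 5*n + 6))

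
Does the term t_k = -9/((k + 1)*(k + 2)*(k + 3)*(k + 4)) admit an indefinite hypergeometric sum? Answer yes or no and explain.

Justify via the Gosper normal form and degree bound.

Step 1: r(k) = (k + 1)/(k + 5).
So A=k + 1 and B=k + 5, with C=1.
Need (k + 1)·f(k+1) − (k + 4)·f(k) = 1.
d = 3 from the (1,1,0) case.
Solving with deg f ≤ 3: f(k) = k*(k**2 + 6*k + 11)/18.
Then R = B(k−1)f/C = k*(k + 4)*(k**2 + 6*k + 11)/18, so s_k = R(k)·t_k = k*(-k**2 - 6*k - 11)/(2*(k + 1)*(k + 2)*(k + 3)).
s_(k+1) − s_k = -9/(k**4 + 10*k**3 + 35*k**2 + 50*k + 24) = t_k.

Yes. s_k = k*(-k**2 - 6*k - 11)/(2*(k + 1)*(k + 2)*(k + 3)).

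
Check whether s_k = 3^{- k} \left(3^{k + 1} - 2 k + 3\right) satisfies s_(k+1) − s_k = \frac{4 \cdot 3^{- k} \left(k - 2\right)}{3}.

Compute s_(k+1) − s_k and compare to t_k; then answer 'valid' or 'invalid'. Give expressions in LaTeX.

valid (s_(k+1) − s_k reduces to t_k)

s_(k+1) = (9*3**k - 2*k + 1)/(3*3**k)
s_(k+1) − s_k = 4*(k - 2)/(3*3**k)
(s_(k+1) − s_k) − t_k = 0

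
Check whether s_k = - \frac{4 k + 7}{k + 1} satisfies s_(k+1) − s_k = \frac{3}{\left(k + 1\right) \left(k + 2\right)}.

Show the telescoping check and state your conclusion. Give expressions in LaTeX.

s_(k+1) = (-4*k - 11)/(k + 2)
s_(k+1) − s_k = 3/(k**2 + 3*k + 2)
(s_(k+1) − s_k) − t_k = 0

valid (s_(k+1) − s_k reduces to t_k)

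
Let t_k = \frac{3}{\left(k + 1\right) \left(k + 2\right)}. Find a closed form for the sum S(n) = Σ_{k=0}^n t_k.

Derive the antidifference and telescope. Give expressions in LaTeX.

S(n) = \frac{3 \left(n + 1\right)}{n + 2}

Ratio r(k) = (k + 1)/(k + 3).
Take A(k)=k + 1, B(k)=k + 3, C(k)=1.
Solve (k + 1)·f(k+1) − (k + 2)·f(k) = 1.
Degrees (1,1,0) ⇒ d ≤ 1.
Coefficient equations give f(k) = k.
Certificate R = B(k−1)f/C = k*(k + 2) gives s_k = 3*k/(k + 1).
Verify: 3/(k**2 + 3*k + 2) matches t_k.
Evaluate: s_(n+1) = 3*(n + 1)/(n + 2); subtract s_(0) = 0 ⇒ S(n) = 3*(n + 1)/(n + 2).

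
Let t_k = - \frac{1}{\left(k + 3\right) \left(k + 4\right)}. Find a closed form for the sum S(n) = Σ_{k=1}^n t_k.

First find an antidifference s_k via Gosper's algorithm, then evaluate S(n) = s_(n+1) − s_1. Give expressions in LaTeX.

S(n) = - \frac{n}{4 n + 16}

Ratio r(k) = (k + 3)/(k + 5).
A = k + 3, B = k + 5, C = 1.
f must satisfy (k + 3)·f(k+1) − (k + 4)·f(k) = 1.
Degrees (1,1,0) ⇒ d ≤ 1.
A polynomial solution: f(k) = k/3.
So s_k = (B(k−1)f/C)·t_k = (k*(k + 4)/3)·t_k = -k/(3*k + 9).
Check: Δs_k = -1/(k**2 + 7*k + 12). ✓
Telescope: S(n) = s_(n+1) − s_(1) = (-n - 1)/(3*(n + 4)) − (-1/12) = -n/(4*n + 16).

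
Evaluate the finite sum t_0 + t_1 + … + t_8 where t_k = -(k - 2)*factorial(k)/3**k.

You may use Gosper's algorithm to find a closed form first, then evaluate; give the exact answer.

r(k) = (k**2 - 1)/(3*(k - 2)) after simplifying.
So A=k/3 + 1/3 and B=1, with C=k - 2.
f must satisfy (k/3 + 1/3)·f(k+1) − (1)·f(k) = k - 2.
Degrees (1,0,1) ⇒ d ≤ 0.
Solve for f: f(k) = 3 (degree 0 ≤ 0).
Then R = B(k−1)f/C = 3/(k - 2), so s_k = R(k)·t_k = -3**(1 - k)*factorial(k).
Verify: -(k - 2)*factorial(k)/3**k matches t_k.
Evaluate s at k=9 and k=0: -4480/81 and -3; difference -4237/81.

Σ = -4237/81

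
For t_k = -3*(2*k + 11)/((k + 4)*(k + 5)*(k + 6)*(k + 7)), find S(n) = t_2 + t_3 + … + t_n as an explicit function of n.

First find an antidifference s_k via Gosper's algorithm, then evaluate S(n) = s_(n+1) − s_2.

Step 1: r(k) = (k + 4)*(2*k + 13)/((k + 8)*(2*k + 11)).
Normal form (A,B,C) = (k + 4, k + 8, k + 11/2).
Set up (k + 4)·f(k+1) − (k + 7)·f(k) − (k + 11/2) = 0.
From deg A=1, deg B=1, deg C=1: d=3.
Solving with deg f ≤ 3: f(k) = k*(k + 5)*(k + 10)/48.
Then R = B(k−1)f/C = k*(k + 5)*(k + 7)*(k + 10)/(24*(2*k + 11)), so s_k = R(k)·t_k = k*(-k - 10)/(8*(k**2 + 10*k + 24)).
Δs = 3*(-2*k - 11)/(k**4 + 22*k**3 + 179*k**2 + 638*k + 840), as required.
Σ_(k=2)^n t_k = s_(n+1) − s_(2) = ((-n**2 - 12*n - 11)/(8*(n**2 + 12*n + 35))) − (-1/16), i.e. (-n**2 - 12*n + 13)/(16*(n**2 + 12*n + 35)).

S(n) = (-n**2 - 12*n + 13)/(16*(n**2 + 12*n + 35))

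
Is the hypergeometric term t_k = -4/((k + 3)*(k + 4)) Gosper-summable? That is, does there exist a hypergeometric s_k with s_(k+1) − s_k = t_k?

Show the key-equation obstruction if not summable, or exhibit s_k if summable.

Compute t_(k+1)/t_k: get (k + 3)/(k + 5).
So A=k + 3 and B=k + 5, with C=1.
Need (k + 3)·f(k+1) − (k + 4)·f(k) = 1.
From deg A=1, deg B=1, deg C=0: d=1.
Match coefficients ⇒ f(k) = k/3.
R(k) = B(k−1)·f(k)/C(k) = k*(k + 4)/3; s_k = R·t_k = -4*k/(3*k + 9).
Check: Δs_k = -4/(k**2 + 7*k + 12). ✓

Yes. s_k = -4*k/(3*k + 9).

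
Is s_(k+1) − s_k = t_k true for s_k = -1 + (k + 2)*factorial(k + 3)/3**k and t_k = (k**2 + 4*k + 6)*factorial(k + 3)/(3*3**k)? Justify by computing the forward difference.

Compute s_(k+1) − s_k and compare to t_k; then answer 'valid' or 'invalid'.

Valid: the claim telescopes to t_k.

s_(k+1) = 3**(-k - 1)*(k + 3)*factorial(k + 4) - 1
s_(k+1) − s_k = (k**2 + 4*k + 6)*factorial(k + 3)/(3*3**k)
(s_(k+1) − s_k) − t_k = 0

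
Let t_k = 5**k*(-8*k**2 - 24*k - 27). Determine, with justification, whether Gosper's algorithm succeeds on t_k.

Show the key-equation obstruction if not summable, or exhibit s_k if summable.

Yes. s_k = 5**k*(-2*k**2 - k - 3).

r(k) = 5*(8*k**2 + 40*k + 59)/(8*k**2 + 24*k + 27) after simplifying.
Normal form (A,B,C) = (5, 1, k**2 + 3*k + 27/8).
Solve (5)·f(k+1) − (1)·f(k) = k**2 + 3*k + 27/8.
From deg A=0, deg B=0, deg C=2: d=2.
Solving with deg f ≤ 2: f(k) = (2*k**2 + k + 3)/8.
Then R = B(k−1)f/C = (2*k**2 + k + 3)/(8*k**2 + 24*k + 27), so s_k = R(k)·t_k = 5**k*(-2*k**2 - k - 3).
s_(k+1) − s_k = 5**k*(-8*k**2 - 24*k - 27) = t_k.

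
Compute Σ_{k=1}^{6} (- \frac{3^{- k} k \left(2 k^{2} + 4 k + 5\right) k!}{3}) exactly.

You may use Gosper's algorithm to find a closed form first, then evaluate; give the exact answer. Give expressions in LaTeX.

Σ = -23837/81

Step 1: r(k) = (k + 1)**2*(4*k + 2*(k + 1)**2 + 9)/(3*k*(2*k**2 + 4*k + 5)).
A = k/3 + 1/3, B = 1, C = k**3 + 2*k**2 + 5*k/2.
Set up (k/3 + 1/3)·f(k+1) − (1)·f(k) − (k**3 + 2*k**2 + 5*k/2) = 0.
deg f ≤ 2 (via 1,0,3).
A polynomial solution: f(k) = 3*(2*k**2 + 4*k + 3)/2.
Certificate R = B(k−1)f/C = 3*(2*k**2 + 4*k + 3)/(k*(2*k**2 + 4*k + 5)) gives s_k = -(2*k**2 + 4*k + 3)*factorial(k)/3**k.
s_(k+1) − s_k = -k*(2*k**2 + 4*k + 5)*factorial(k)/(3*3**k) = t_k.
Telescoping: Σ = s_(7) − s_(1) = -24080/81 − (-3) = -23837/81.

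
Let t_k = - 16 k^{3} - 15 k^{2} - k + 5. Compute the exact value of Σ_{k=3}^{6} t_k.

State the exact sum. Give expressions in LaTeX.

Σ = -8200

r(k) = (16*k**3 + 63*k**2 + 79*k + 27)/(16*k**3 + 15*k**2 + k - 5) after simplifying.
Take A(k)=1, B(k)=1, C(k)=k**3 + 15*k**2/16 + k/16 - 5/16.
Key eq: (1)·f(k+1) = (1)·f(k) + (k**3 + 15*k**2/16 + k/16 - 5/16).
d = 4 from the (0,0,3) case.
A polynomial solution: f(k) = k*(4*k**3 - 3*k**2 - 3*k - 3)/16.
Certificate R = B(k−1)f/C = k*(4*k**3 - 3*k**2 - 3*k - 3)/(16*k**3 + 15*k**2 + k - 5) gives s_k = k*(-4*k**3 + 3*k**2 + 3*k + 3).
Check: Δs_k = -16*k**3 - 15*k**2 - k + 5. ✓
Evaluate s at k=7 and k=3: -8407 and -207; difference -8200.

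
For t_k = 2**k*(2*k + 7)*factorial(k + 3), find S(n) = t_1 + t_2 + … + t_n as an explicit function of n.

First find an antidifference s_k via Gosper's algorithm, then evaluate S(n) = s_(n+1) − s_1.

Ratio r(k) = 2*(k + 4)*(2*k + 9)/(2*k + 7).
Normal form (A,B,C) = (2*k + 8, 1, k + 7/2).
Solve (2*k + 8)·f(k+1) − (1)·f(k) = k + 7/2.
Degrees (1,0,1) ⇒ d ≤ 0.
A polynomial solution: f(k) = 1/2.
Get s_k = R·t_k = 2**k*factorial(k + 3) with R(k) = B(k−1)f(k)/C(k) = 1/(2*k + 7).
Δs = 2**k*(2*k + 7)*factorial(k + 3), as required.
s_(n+1) = 2**(n + 1)*factorial(n + 4) and s_(1) = 48, so S(n) = 2*2**n*factorial(n + 4) - 48.

S(n) = 2*2**n*factorial(n + 4) - 48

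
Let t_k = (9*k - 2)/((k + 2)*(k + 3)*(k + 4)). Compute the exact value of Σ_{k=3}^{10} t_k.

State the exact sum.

Σ = 158/273

Compute t_(k+1)/t_k: get (k + 2)*(9*k + 7)/((k + 5)*(9*k - 2)).
Factor: A=k + 2; B=k + 5; C=k - 2/9.
Need (k + 2)·f(k+1) − (k + 4)·f(k) = k - 2/9.
Degrees (1,1,1) ⇒ d ≤ 2.
A polynomial solution: f(k) = k*(4*k - 7)/27.
Then R = B(k−1)f/C = k*(k + 4)*(4*k - 7)/(3*(9*k - 2)), so s_k = R(k)·t_k = k*(4*k - 7)/(3*(k + 2)*(k + 3)).
Verify: (9*k - 2)/(k**3 + 9*k**2 + 26*k + 24) matches t_k.
Σ_(k=3)^(10) t_k = s_(11) − s_(3) = 407/546 − (1/6) = 158/273.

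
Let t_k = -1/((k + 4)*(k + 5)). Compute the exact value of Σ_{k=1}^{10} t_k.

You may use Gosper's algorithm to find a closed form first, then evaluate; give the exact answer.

Σ = -2/15

The ratio is (k + 4)/(k + 6).
Normal form (A,B,C) = (k + 4, k + 6, 1).
Need (k + 4)·f(k+1) − (k + 5)·f(k) = 1.
Bound: deg f ≤ 1.
Solve for f: f(k) = k/4 (degree 1 ≤ 1).
Then R = B(k−1)f/C = k*(k + 5)/4, so s_k = R(k)·t_k = -k/(4*k + 16).
Verify: -1/(k**2 + 9*k + 20) matches t_k.
Sum = s_(11) − s_(1); s_(11) = -11/60, s_(1) = -1/20 ⇒ -2/15.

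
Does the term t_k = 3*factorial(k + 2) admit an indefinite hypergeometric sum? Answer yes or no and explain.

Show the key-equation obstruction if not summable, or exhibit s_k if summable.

r(k) = k + 3 after simplifying.
Gosper form: A/B · C(k+1)/C(k) with A=k + 3, B=1, C=1.
Key eq: (k + 3)·f(k+1) = (1)·f(k) + (1).
From deg A=1, deg B=0, deg C=0: d=-1.
d = -1 < 0 ⇒ no nonzero polynomial f; not summable.

No — key equation has no polynomial f.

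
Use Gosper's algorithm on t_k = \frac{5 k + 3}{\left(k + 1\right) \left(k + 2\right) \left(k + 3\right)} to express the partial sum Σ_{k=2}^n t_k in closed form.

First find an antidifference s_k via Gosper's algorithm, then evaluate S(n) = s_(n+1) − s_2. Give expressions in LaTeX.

The ratio is (k + 1)*(5*k + 8)/((k + 4)*(5*k + 3)).
Gosper form: A/B · C(k+1)/C(k) with A=k + 1, B=k + 4, C=k + 3/5.
f must satisfy (k + 1)·f(k+1) − (k + 3)·f(k) = k + 3/5.
Bound: deg f ≤ 2.
Match coefficients ⇒ f(k) = k*(2*k + 1)/5.
Get s_k = R·t_k = k*(2*k + 1)/((k + 1)*(k + 2)) with R(k) = B(k−1)f(k)/C(k) = k*(k + 3)*(2*k + 1)/(5*k + 3).
s_(k+1) − s_k = (5*k + 3)/(k**3 + 6*k**2 + 11*k + 6) = t_k.
Evaluate: s_(n+1) = (2*n**2 + 5*n + 3)/(n**2 + 5*n + 6); subtract s_(2) = 5/6 ⇒ S(n) = (7*n**2 + 5*n - 12)/(6*(n**2 + 5*n + 6)).

S(n) = \frac{7 n^{2} + 5 n - 12}{6 \left(n^{2} + 5 n + 6\right)}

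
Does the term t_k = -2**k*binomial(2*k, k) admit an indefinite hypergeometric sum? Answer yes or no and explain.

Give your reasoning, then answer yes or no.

The ratio is 4*(2*k + 1)/(k + 1).
Take A(k)=8*k + 4, B(k)=k + 1, C(k)=1.
Need (8*k + 4)·f(k+1) − (k)·f(k) = 1.
Degrees (1,1,0) ⇒ d ≤ -1.
deg f ≤ -1 is impossible — no certificate.

No — key equation has no polynomial f.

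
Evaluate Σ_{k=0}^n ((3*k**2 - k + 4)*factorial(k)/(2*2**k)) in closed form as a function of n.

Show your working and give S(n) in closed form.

S(n) = 2**(-n - 1)*(2**(n + 1) + 3*n**2*factorial(n) + 5*n*factorial(n) + 2*factorial(n))

The ratio is (k + 1)*(-k + 3*(k + 1)**2 + 3)/(2*(3*k**2 - k + 4)).
A = k/2 + 1/2, B = 1, C = k**2 - k/3 + 4/3.
Set up (k/2 + 1/2)·f(k+1) − (1)·f(k) − (k**2 - k/3 + 4/3) = 0.
Bound: deg f ≤ 1.
Solving with deg f ≤ 1: f(k) = 2*(3*k - 1)/3.
R(k) = B(k−1)·f(k)/C(k) = 2*(3*k - 1)/(3*k**2 - k + 4); s_k = R·t_k = (3*k - 1)*factorial(k)/2**k.
Check: Δs_k = (3*k**2 - k + 4)*factorial(k)/(2*2**k). ✓
Σ_(k=0)^n t_k = s_(n+1) − s_(0) = (2**(-n - 1)*(3*n + 2)*factorial(n + 1)) − (-1), i.e. 2**(-n - 1)*(2**(n + 1) + 3*n**2*factorial(n) + 5*n*factorial(n) + 2*factorial(n)).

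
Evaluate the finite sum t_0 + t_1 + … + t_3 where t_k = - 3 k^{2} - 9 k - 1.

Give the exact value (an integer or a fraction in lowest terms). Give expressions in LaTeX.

Ratio r(k) = (3*k**2 + 15*k + 13)/(3*k**2 + 9*k + 1).
Take A(k)=1, B(k)=1, C(k)=k**2 + 3*k + 1/3.
f must satisfy (1)·f(k+1) − (1)·f(k) = k**2 + 3*k + 1/3.
Bound: deg f ≤ 3.
Solving with deg f ≤ 3: f(k) = k*(k**2 + 3*k - 3)/3.
Get s_k = R·t_k = k*(-k**2 - 3*k + 3) with R(k) = B(k−1)f(k)/C(k) = k*(k**2 + 3*k - 3)/(3*k**2 + 9*k + 1).
Check: Δs_k = -3*k**2 - 9*k - 1. ✓
Telescoping: Σ = s_(4) − s_(0) = -100 − (0) = -100.

Σ = -100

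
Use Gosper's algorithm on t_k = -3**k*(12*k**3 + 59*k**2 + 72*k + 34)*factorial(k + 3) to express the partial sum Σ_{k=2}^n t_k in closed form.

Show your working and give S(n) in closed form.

r(k) = 3*(12*k**4 + 143*k**3 + 606*k**2 + 1081*k + 708)/(12*k**3 + 59*k**2 + 72*k + 34) after simplifying.
So A=3*k + 12 and B=1, with C=k**3 + 59*k**2/12 + 6*k + 17/6.
Set up (3*k + 12)·f(k+1) − (1)·f(k) − (k**3 + 59*k**2/12 + 6*k + 17/6) = 0.
Degrees (1,0,3) ⇒ d ≤ 2.
Coefficient equations give f(k) = (4*k**2 - 3*k + 2)/12.
Get s_k = R·t_k = -3**k*(4*k**2 - 3*k + 2)*factorial(k + 3) with R(k) = B(k−1)f(k)/C(k) = (4*k**2 - 3*k + 2)/(12*k**3 + 59*k**2 + 72*k + 34).
s_(k+1) − s_k = -3**k*(12*k**3 + 59*k**2 + 72*k + 34)*factorial(k + 3) = t_k.
Telescope: S(n) = s_(n+1) − s_(2) = -3**(n + 1)*(4*n**2 + 5*n + 3)*factorial(n + 4) − (-12960) = -12*3**n*n**2*factorial(n + 4) - 15*3**n*n*factorial(n + 4) - 9*3**n*factorial(n + 4) + 12960.

S(n) = -12*3**n*n**2*factorial(n + 4) - 15*3**n*n*factorial(n + 4) - 9*3**n*factorial(n + 4) + 12960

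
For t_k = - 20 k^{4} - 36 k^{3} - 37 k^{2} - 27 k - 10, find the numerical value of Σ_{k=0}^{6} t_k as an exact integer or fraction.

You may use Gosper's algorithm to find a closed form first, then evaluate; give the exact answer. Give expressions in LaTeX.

Σ = -65380

Ratio r(k) = (20*k**4 + 116*k**3 + 265*k**2 + 289*k + 130)/(20*k**4 + 36*k**3 + 37*k**2 + 27*k + 10).
Gosper form: A/B · C(k+1)/C(k) with A=1, B=1, C=k**4 + 9*k**3/5 + 37*k**2/20 + 27*k/20 + 1/2.
Set up (1)·f(k+1) − (1)·f(k) − (k**4 + 9*k**3/5 + 37*k**2/20 + 27*k/20 + 1/2) = 0.
Bound: deg f ≤ 5.
Coefficient equations give f(k) = k*(4*k**4 - k**3 + k**2 + 4*k + 2)/20.
So s_k = (B(k−1)f/C)·t_k = (k*(4*k**4 - k**3 + k**2 + 4*k + 2)/(20*k**4 + 36*k**3 + 37*k**2 + 27*k + 10))·t_k = k*(-4*k**4 + k**3 - k**2 - 4*k - 2).
Verify: -20*k**4 - 36*k**3 - 37*k**2 - 27*k - 10 matches t_k.
Evaluate s at k=7 and k=0: -65380 and 0; difference -65380.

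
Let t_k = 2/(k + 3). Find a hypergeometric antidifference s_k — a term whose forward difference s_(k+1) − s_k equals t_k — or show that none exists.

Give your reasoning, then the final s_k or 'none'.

Ratio r(k) = (k + 3)/(k + 4).
A = k + 3, B = k + 4, C = 1.
Solve (k + 3)·f(k+1) − (k + 3)·f(k) = 1.
deg f ≤ 0 (via 1,1,0).
Write f(k) = c0. Then LHS − RHS = -1, requiring -1 = 0: contradictory. No certificate.

no hypergeometric antidifference exists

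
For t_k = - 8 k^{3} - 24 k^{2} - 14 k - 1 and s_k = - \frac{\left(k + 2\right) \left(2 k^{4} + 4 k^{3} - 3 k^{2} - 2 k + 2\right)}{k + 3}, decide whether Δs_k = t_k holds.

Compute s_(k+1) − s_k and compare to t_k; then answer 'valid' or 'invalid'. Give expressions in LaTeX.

s_(k+1) = (k + 3)*(2*k - 2*(k + 1)**4 - 4*(k + 1)**3 + 3*(k + 1)**2)/(k + 4)
s_(k+1) − s_k = (-8*k**5 - 74*k**4 - 234*k**3 - 298*k**2 - 130*k - 11)/(k**2 + 7*k + 12)
(s_(k+1) − s_k) − t_k = (6*k**4 + 44*k**3 + 89*k**2 + 45*k + 1)/(k**2 + 7*k + 12)

Invalid: residual \frac{6 k^{4} + 44 k^{3} + 89 k^{2} + 45 k + 1}{k^{2} + 7 k + 12} ≠ 0.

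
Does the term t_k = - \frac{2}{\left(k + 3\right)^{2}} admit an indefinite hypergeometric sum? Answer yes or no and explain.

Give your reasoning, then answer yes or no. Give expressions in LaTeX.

r(k) = (k + 3)**2/(k + 4)**2 after simplifying.
A = k**2 + 6*k + 9, B = k**2 + 8*k + 16, C = 1.
Set up (k**2 + 6*k + 9)·f(k+1) − (k**2 + 6*k + 9)·f(k) − (1) = 0.
Degrees (2,2,0) ⇒ d ≤ 0.
Generic f = c0 gives residual -1; -1 = 0 cannot hold, so t_k is not Gosper-summable.

No — t_k has no hypergeometric antidifference.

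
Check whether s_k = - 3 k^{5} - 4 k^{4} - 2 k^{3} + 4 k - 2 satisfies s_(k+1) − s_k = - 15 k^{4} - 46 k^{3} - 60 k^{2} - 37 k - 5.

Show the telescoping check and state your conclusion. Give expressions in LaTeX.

valid; difference matches t_k

s_(k+1) = 4*k - 3*(k + 1)**5 - 4*(k + 1)**4 - 2*(k + 1)**3 + 2
s_(k+1) − s_k = -15*k**4 - 46*k**3 - 60*k**2 - 37*k - 5
(s_(k+1) − s_k) − t_k = 0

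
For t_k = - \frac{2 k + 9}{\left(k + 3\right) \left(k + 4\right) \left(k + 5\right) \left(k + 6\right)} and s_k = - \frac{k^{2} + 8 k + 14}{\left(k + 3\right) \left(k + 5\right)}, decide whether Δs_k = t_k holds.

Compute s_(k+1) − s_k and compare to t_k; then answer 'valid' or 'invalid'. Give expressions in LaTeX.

s_(k+1) = (-8*k - (k + 1)**2 - 22)/((k + 4)*(k + 6))
s_(k+1) − s_k = (-2*k - 9)/(k**4 + 18*k**3 + 119*k**2 + 342*k + 360)
(s_(k+1) − s_k) − t_k = 0

valid (s_(k+1) − s_k reduces to t_k)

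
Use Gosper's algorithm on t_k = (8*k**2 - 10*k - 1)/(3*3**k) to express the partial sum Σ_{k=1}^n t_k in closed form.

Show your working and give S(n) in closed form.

S(n) = 3**(-n - 1)*(4*3**n - 4*n**2 - 7*n - 4)

r(k) = (8*k**2 + 6*k - 3)/(3*(8*k**2 - 10*k - 1)) after simplifying.
So A=1/3 and B=1, with C=k**2 - 5*k/4 - 1/8.
Set up (1/3)·f(k+1) − (1)·f(k) − (k**2 - 5*k/4 - 1/8) = 0.
Degrees (0,0,2) ⇒ d ≤ 2.
Coefficient equations give f(k) = -3*(4*k**2 - k + 1)/8.
Certificate R = B(k−1)f/C = -3*(4*k**2 - k + 1)/(8*k**2 - 10*k - 1) gives s_k = (-4*k**2 + k - 1)/3**k.
s_(k+1) − s_k = (8*k**2 - 10*k - 1)/(3*3**k) = t_k.
Evaluate: s_(n+1) = 3**(-n - 1)*(-4*n**2 - 7*n - 4); subtract s_(1) = -4/3 ⇒ S(n) = 3**(-n - 1)*(4*3**n - 4*n**2 - 7*n - 4).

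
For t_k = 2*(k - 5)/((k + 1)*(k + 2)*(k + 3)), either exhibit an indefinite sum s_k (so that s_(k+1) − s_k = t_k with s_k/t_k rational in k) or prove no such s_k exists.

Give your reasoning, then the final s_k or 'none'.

s_k = 2*k*(-k - 4)/((k + 1)*(k + 2))

The ratio is (k - 4)*(k + 1)/((k - 5)*(k + 4)).
Take A(k)=k + 1, B(k)=k + 4, C(k)=k - 5.
f must satisfy (k + 1)·f(k+1) − (k + 3)·f(k) = k - 5.
deg f ≤ 2 (via 1,1,1).
Coefficient equations give f(k) = -k*(k + 4).
Then R = B(k−1)f/C = -k*(k + 3)*(k + 4)/(k - 5), so s_k = R(k)·t_k = 2*k*(-k - 4)/((k + 1)*(k + 2)).
Check: Δs_k = 2*(k - 5)/(k**3 + 6*k**2 + 11*k + 6). ✓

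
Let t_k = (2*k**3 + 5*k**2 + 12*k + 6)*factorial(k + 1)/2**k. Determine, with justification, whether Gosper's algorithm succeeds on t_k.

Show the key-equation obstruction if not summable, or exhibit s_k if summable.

The ratio is (2*k**4 + 15*k**3 + 50*k**2 + 81*k + 50)/(2*(2*k**3 + 5*k**2 + 12*k + 6)).
A = k/2 + 1, B = 1, C = k**3 + 5*k**2/2 + 6*k + 3.
Need (k/2 + 1)·f(k+1) − (1)·f(k) = k**3 + 5*k**2/2 + 6*k + 3.
Bound: deg f ≤ 2.
Solve for f: f(k) = 2*k**2 + k + 1 (degree 2 ≤ 2).
Certificate R = B(k−1)f/C = 2*(2*k**2 + k + 1)/(2*k**3 + 5*k**2 + 12*k + 6) gives s_k = 2**(1 - k)*(2*k**2 + k + 1)*factorial(k + 1).
Δs = (2*k**3 + 5*k**2 + 12*k + 6)*factorial(k + 1)/2**k, as required.

Yes. s_k = 2**(1 - k)*(2*k**2 + k + 1)*factorial(k + 1).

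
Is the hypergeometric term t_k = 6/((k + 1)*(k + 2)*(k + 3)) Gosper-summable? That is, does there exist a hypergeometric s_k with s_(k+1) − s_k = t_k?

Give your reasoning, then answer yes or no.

Yes. s_k = 3*k*(k + 3)/(2*(k + 1)*(k + 2)).

t_(k+1)/t_k = (k + 1)/(k + 4).
Take A(k)=k + 1, B(k)=k + 4, C(k)=1.
Key eq: (k + 1)·f(k+1) = (k + 3)·f(k) + (1).
d = 2 from the (1,1,0) case.
Match coefficients ⇒ f(k) = k*(k + 3)/4.
R(k) = B(k−1)·f(k)/C(k) = k*(k + 3)**2/4; s_k = R·t_k = 3*k*(k + 3)/(2*(k + 1)*(k + 2)).
Check: Δs_k = 6/(k**3 + 6*k**2 + 11*k + 6). ✓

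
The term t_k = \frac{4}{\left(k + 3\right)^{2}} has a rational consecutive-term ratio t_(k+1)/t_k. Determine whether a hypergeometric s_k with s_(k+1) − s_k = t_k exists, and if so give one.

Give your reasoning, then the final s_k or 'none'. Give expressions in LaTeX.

none — t_k is not Gosper-summable

Ratio r(k) = (k + 3)**2/(k + 4)**2.
Gosper form: A/B · C(k+1)/C(k) with A=k**2 + 6*k + 9, B=k**2 + 8*k + 16, C=1.
f must satisfy (k**2 + 6*k + 9)·f(k+1) − (k**2 + 6*k + 9)·f(k) = 1.
Bound: deg f ≤ 0.
f = c0 ⇒ A·f(k+1) − B(k−1)·f(k) − C = -1. The system {-1 = 0} is inconsistent; no antidifference.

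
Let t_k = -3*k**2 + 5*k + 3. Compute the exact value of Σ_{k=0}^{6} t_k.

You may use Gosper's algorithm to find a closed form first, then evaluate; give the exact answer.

Σ = -147

r(k) = (3*k**2 + k - 5)/(3*k**2 - 5*k - 3) after simplifying.
Factor: A=1; B=1; C=k**2 - 5*k/3 - 1.
Set up (1)·f(k+1) − (1)·f(k) − (k**2 - 5*k/3 - 1) = 0.
Degrees (0,0,2) ⇒ d ≤ 3.
A polynomial solution: f(k) = k**2*(k - 4)/3.
Certificate R = B(k−1)f/C = k**2*(k - 4)/(3*k**2 - 5*k - 3) gives s_k = k**2*(4 - k).
Check: Δs_k = -3*k**2 + 5*k + 3. ✓
Telescoping: Σ = s_(7) − s_(0) = -147 − (0) = -147.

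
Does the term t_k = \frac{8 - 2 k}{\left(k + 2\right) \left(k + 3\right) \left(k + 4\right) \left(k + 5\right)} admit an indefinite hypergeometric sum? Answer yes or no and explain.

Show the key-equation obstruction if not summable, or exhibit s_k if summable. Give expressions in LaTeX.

Yes. s_k = \frac{k \left(k^{2} + 9 k + 38\right)}{12 \left(k + 2\right) \left(k + 3\right) \left(k + 4\right)}.

Compute t_(k+1)/t_k: get (k - 3)*(k + 2)/((k - 4)*(k + 6)).
Take A(k)=k + 2, B(k)=k + 6, C(k)=k - 4.
Solve (k + 2)·f(k+1) − (k + 5)·f(k) = k - 4.
Bound: deg f ≤ 3.
Match coefficients ⇒ f(k) = -k*(k**2 + 9*k + 38)/24.
Then R = B(k−1)f/C = -k*(k + 5)*(k**2 + 9*k + 38)/(24*(k - 4)), so s_k = R(k)·t_k = k*(k**2 + 9*k + 38)/(12*(k + 2)*(k + 3)*(k + 4)).
Δs = 2*(4 - k)/(k**4 + 14*k**3 + 71*k**2 + 154*k + 120), as required.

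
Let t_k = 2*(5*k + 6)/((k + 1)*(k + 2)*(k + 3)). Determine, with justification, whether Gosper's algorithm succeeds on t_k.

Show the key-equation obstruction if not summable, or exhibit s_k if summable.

Compute t_(k+1)/t_k: get (k + 1)*(5*k + 11)/((k + 4)*(5*k + 6)).
So A=k + 1 and B=k + 4, with C=k + 6/5.
Solve (k + 1)·f(k+1) − (k + 3)·f(k) = k + 6/5.
deg f ≤ 2 (via 1,1,1).
A polynomial solution: f(k) = k*(11*k + 13)/20.
R(k) = B(k−1)·f(k)/C(k) = k*(k + 3)*(11*k + 13)/(4*(5*k + 6)); s_k = R·t_k = k*(11*k + 13)/(2*(k + 1)*(k + 2)).
s_(k+1) − s_k = 2*(5*k + 6)/(k**3 + 6*k**2 + 11*k + 6) = t_k.

Yes. s_k = k*(11*k + 13)/(2*(k + 1)*(k + 2)).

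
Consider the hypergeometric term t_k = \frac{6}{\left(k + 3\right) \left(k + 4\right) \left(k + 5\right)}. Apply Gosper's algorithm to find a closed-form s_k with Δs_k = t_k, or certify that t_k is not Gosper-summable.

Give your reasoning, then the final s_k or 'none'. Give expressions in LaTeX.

s_k = \frac{k \left(k + 7\right)}{4 \left(k + 3\right) \left(k + 4\right)}

Ratio r(k) = (k + 3)/(k + 6).
Gosper form: A/B · C(k+1)/C(k) with A=k + 3, B=k + 6, C=1.
Need (k + 3)·f(k+1) − (k + 5)·f(k) = 1.
Bound: deg f ≤ 2.
A polynomial solution: f(k) = k*(k + 7)/24.
So s_k = (B(k−1)f/C)·t_k = (k*(k + 5)*(k + 7)/24)·t_k = k*(k + 7)/(4*(k + 3)*(k + 4)).
s_(k+1) − s_k = 6/(k**3 + 12*k**2 + 47*k + 60) = t_k.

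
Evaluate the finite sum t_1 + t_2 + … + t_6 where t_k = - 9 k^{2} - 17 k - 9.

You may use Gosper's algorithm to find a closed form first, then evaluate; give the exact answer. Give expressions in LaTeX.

t_(k+1)/t_k = (9*k**2 + 35*k + 35)/(9*k**2 + 17*k + 9).
Factor: A=1; B=1; C=k**2 + 17*k/9 + 1.
f must satisfy (1)·f(k+1) − (1)·f(k) = k**2 + 17*k/9 + 1.
From deg A=0, deg B=0, deg C=2: d=3.
Solving with deg f ≤ 3: f(k) = k*(3*k**2 + 4*k + 2)/9.
Get s_k = R·t_k = k*(-3*k**2 - 4*k - 2) with R(k) = B(k−1)f(k)/C(k) = k*(3*k**2 + 4*k + 2)/(9*k**2 + 17*k + 9).
Δs = -9*k**2 - 17*k - 9, as required.
Sum = s_(7) − s_(1); s_(7) = -1239, s_(1) = -9 ⇒ -1230.

Σ = -1230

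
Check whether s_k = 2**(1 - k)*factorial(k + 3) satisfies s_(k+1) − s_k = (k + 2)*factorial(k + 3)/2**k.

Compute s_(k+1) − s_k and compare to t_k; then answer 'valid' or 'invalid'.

Valid: the claim telescopes to t_k.

s_(k+1) = factorial(k + 4)/2**k
s_(k+1) − s_k = (k + 2)*factorial(k + 3)/2**k
(s_(k+1) − s_k) − t_k = 0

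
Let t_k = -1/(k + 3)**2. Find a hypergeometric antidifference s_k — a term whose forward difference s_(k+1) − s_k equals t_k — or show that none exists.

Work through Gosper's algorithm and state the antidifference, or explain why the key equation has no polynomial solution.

Compute t_(k+1)/t_k: get (k + 3)**2/(k + 4)**2.
Take A(k)=k**2 + 6*k + 9, B(k)=k**2 + 8*k + 16, C(k)=1.
Solve (k**2 + 6*k + 9)·f(k+1) − (k**2 + 6*k + 9)·f(k) = 1.
Bound: deg f ≤ 0.
Write f(k) = c0. Then LHS − RHS = -1, requiring -1 = 0: contradictory. No certificate.

none (Gosper's algorithm certifies no s_k)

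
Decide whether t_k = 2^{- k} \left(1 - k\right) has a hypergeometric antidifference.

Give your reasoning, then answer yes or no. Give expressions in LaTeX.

Yes. s_k = 2^{1 - k} k.

t_(k+1)/t_k = k/(2*(k - 1)).
Normal form (A,B,C) = (1/2, 1, k - 1).
Key eq: (1/2)·f(k+1) = (1)·f(k) + (k - 1).
deg f ≤ 1 (via 0,0,1).
Match coefficients ⇒ f(k) = -2*k.
Get s_k = R·t_k = 2**(1 - k)*k with R(k) = B(k−1)f(k)/C(k) = -2*k/(k - 1).
s_(k+1) − s_k = (1 - k)/2**k = t_k.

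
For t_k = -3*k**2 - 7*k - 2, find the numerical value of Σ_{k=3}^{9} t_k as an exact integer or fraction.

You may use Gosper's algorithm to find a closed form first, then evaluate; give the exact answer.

Σ = -1148

t_(k+1)/t_k = (3*k**2 + 13*k + 12)/(3*k**2 + 7*k + 2).
Gosper form: A/B · C(k+1)/C(k) with A=1, B=1, C=k**2 + 7*k/3 + 2/3.
Need (1)·f(k+1) − (1)·f(k) = k**2 + 7*k/3 + 2/3.
deg f ≤ 3 (via 0,0,2).
Solve for f: f(k) = k*(k**2 + 2*k - 1)/3 (degree 3 ≤ 3).
Then R = B(k−1)f/C = k*(k**2 + 2*k - 1)/((k + 2)*(3*k + 1)), so s_k = R(k)·t_k = k*(-k**2 - 2*k + 1).
Verify: -3*k**2 - 7*k - 2 matches t_k.
Evaluate s at k=10 and k=3: -1190 and -42; difference -1148.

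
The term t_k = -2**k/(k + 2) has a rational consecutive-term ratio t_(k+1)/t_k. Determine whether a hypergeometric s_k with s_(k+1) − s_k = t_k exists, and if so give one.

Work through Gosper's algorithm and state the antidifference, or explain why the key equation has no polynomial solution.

Compute t_(k+1)/t_k: get 2*(k + 2)/(k + 3).
Factor: A=2*k + 4; B=k + 3; C=1.
Solve (2*k + 4)·f(k+1) − (k + 2)·f(k) = 1.
Degrees (1,1,0) ⇒ d ≤ -1.
deg f ≤ -1 is impossible — no certificate.

none — t_k is not Gosper-summable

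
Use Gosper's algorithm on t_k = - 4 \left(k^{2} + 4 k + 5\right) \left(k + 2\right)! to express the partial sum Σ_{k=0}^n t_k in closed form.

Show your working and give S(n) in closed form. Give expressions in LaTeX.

r(k) = (k + 3)*(4*k + (k + 1)**2 + 9)/(k**2 + 4*k + 5) after simplifying.
A = k + 3, B = 1, C = k**2 + 4*k + 5.
Need (k + 3)·f(k+1) − (1)·f(k) = k**2 + 4*k + 5.
deg f ≤ 1 (via 1,0,2).
A polynomial solution: f(k) = k + 1.
So s_k = (B(k−1)f/C)·t_k = ((k + 1)/(k**2 + 4*k + 5))·t_k = -4*(k + 1)*factorial(k + 2).
Check: Δs_k = -4*(k**2 + 4*k + 5)*factorial(k + 2). ✓
Telescope: S(n) = s_(n+1) − s_(0) = -4*(n + 2)*factorial(n + 3) − (-8) = -4*n*factorial(n + 3) - 8*factorial(n + 3) + 8.

S(n) = - 4 n \left(n + 3\right)! - 8 \left(n + 3\right)! + 8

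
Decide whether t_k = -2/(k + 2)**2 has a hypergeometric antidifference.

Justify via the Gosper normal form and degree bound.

No; the coefficient equations for f are inconsistent.

Compute t_(k+1)/t_k: get (k + 2)**2/(k + 3)**2.
Take A(k)=k**2 + 4*k + 4, B(k)=k**2 + 6*k + 9, C(k)=1.
Need (k**2 + 4*k + 4)·f(k+1) − (k**2 + 4*k + 4)·f(k) = 1.
Bound: deg f ≤ 0.
Generic f = c0 gives residual -1; -1 = 0 cannot hold, so t_k is not Gosper-summable.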